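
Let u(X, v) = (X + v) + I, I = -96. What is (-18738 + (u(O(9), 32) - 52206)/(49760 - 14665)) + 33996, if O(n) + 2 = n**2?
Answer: 535427319/35095 ≈ 15257.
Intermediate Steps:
O(n) = -2 + n**2
u(X, v) = -96 + X + v (u(X, v) = (X + v) - 96 = -96 + X + v)
(-18738 + (u(O(9), 32) - 52206)/(49760 - 14665)) + 33996 = (-18738 + ((-96 + (-2 + 9**2) + 32) - 52206)/(49760 - 14665)) + 33996 = (-18738 + ((-96 + (-2 + 81) + 32) - 52206)/35095) + 33996 = (-18738 + ((-96 + 79 + 32) - 52206)*(1/35095)) + 33996 = (-18738 + (15 - 52206)*(1/35095)) + 33996 = (-18738 - 52191*1/35095) + 33996 = (-18738 - 52191/35095) + 33996 = -657662301/35095 + 33996 = 535427319/35095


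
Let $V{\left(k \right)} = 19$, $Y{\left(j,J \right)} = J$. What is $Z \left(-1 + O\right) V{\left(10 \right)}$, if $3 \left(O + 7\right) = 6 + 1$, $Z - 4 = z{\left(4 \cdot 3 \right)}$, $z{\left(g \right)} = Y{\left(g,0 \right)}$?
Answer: $- \frac{1292}{3} \approx -430.67$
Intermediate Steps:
$z{\left(g \right)} = 0$
$Z = 4$ ($Z = 4 + 0 = 4$)
$O = - \frac{14}{3}$ ($O = -7 + \frac{6 + 1}{3} = -7 + \frac{1}{3} \cdot 7 = -7 + \frac{7}{3} = - \frac{14}{3} \approx -4.6667$)
$Z \left(-1 + O\right) V{\left(10 \right)} = 4 \left(-1 - \frac{14}{3}\right) 19 = 4 \left(- \frac{17}{3}\right) 19 = \left(- \frac{68}{3}\right) 19 = - \frac{1292}{3}$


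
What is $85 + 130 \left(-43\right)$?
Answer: $-5505$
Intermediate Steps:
$85 + 130 \left(-43\right) = 85 - 5590 = -5505$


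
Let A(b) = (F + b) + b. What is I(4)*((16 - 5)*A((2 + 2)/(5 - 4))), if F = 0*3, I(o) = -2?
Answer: -176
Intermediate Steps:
F = 0
A(b) = 2*b (A(b) = (0 + b) + b = b + b = 2*b)
I(4)*((16 - 5)*A((2 + 2)/(5 - 4))) = -2*(16 - 5)*2*((2 + 2)/(5 - 4)) = -22*2*(4/1) = -22*2*(4*1) = -22*2*4 = -22*8 = -2*88 = -176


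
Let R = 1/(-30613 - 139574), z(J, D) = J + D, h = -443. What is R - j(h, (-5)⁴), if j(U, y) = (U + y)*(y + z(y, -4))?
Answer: -38593646365/170187 ≈ -2.2677e+5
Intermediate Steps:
z(J, D) = D + J
R = -1/170187 (R = 1/(-170187) = -1/170187 ≈ -5.8759e-6)
j(U, y) = (-4 + 2*y)*(U + y) (j(U, y) = (U + y)*(y + (-4 + y)) = (U + y)*(-4 + 2*y) = (-4 + 2*y)*(U + y))
R - j(h, (-5)⁴) = -1/170187 - (-4*(-443) - 4*(-5)⁴ + 2*((-5)⁴)² + 2*(-443)*(-5)⁴) = -1/170187 - (1772 - 4*625 + 2*625² + 2*(-443)*625) = -1/170187 - (1772 - 2500 + 2*390625 - 553750) = -1/170187 - (1772 - 2500 + 781250 - 553750) = -1/170187 - 1*226772 = -1/170187 - 226772 = -38593646365/170187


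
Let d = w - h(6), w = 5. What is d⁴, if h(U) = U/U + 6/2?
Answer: 1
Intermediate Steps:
h(U) = 4 (h(U) = 1 + 6*(½) = 1 + 3 = 4)
d = 1 (d = 5 - 1*4 = 5 - 4 = 1)
d⁴ = 1⁴ = 1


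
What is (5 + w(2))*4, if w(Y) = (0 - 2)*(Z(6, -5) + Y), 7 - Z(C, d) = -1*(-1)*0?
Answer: -52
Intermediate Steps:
Z(C, d) = 7 (Z(C, d) = 7 - (-1*(-1))*0 = 7 - 0 = 7 - 1*0 = 7 + 0 = 7)
w(Y) = -14 - 2*Y (w(Y) = (0 - 2)*(7 + Y) = -2*(7 + Y) = -14 - 2*Y)
(5 + w(2))*4 = (5 + (-14 - 2*2))*4 = (5 + (-14 - 4))*4 = (5 - 18)*4 = -13*4 = -52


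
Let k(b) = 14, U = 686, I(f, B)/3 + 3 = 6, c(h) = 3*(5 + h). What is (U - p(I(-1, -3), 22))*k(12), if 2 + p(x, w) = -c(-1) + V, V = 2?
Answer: 9772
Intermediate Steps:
c(h) = 15 + 3*h
I(f, B) = 9 (I(f, B) = -9 + 3*6 = -9 + 18 = 9)
p(x, w) = -12 (p(x, w) = -2 + (-(15 + 3*(-1)) + 2) = -2 + (-(15 - 3) + 2) = -2 + (-1*12 + 2) = -2 + (-12 + 2) = -2 - 10 = -12)
(U - p(I(-1, -3), 22))*k(12) = (686 - 1*(-12))*14 = (686 + 12)*14 = 698*14 = 9772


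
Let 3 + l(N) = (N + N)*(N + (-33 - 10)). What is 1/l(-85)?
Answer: 1/21757 ≈ 4.5962e-5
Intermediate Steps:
l(N) = -3 + 2*N*(-43 + N) (l(N) = -3 + (N + N)*(N + (-33 - 10)) = -3 + (2*N)*(N - 43) = -3 + (2*N)*(-43 + N) = -3 + 2*N*(-43 + N))
1/l(-85) = 1/(-3 - 86*(-85) + 2*(-85)²) = 1/(-3 + 7310 + 2*7225) = 1/(-3 + 7310 + 14450) = 1/21757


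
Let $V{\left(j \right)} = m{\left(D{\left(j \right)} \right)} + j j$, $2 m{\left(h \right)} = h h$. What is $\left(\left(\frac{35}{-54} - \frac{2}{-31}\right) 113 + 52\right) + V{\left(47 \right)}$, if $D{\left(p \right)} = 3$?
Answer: $\frac{1841023}{837} \approx 2199.6$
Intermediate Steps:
$m{\left(h \right)} = \frac{h^{2}}{2}$ ($m{\left(h \right)} = \frac{h h}{2} = \frac{h^{2}}{2}$)
$V{\left(j \right)} = \frac{9}{2} + j^{2}$ ($V{\left(j \right)} = \frac{3^{2}}{2} + j j = \frac{1}{2} \cdot 9 + j^{2} = \frac{9}{2} + j^{2}$)
$\left(\left(\frac{35}{-54} - \frac{2}{-31}\right) 113 + 52\right) + V{\left(47 \right)} = \left(\left(\frac{35}{-54} - \frac{2}{-31}\right) 113 + 52\right) + \left(\frac{9}{2} + 47^{2}\right) = \left(\left(35 \left(- \frac{1}{54}\right) - - \frac{2}{31}\right) 113 + 52\right) + \left(\frac{9}{2} + 2209\right) = \left(\left(- \frac{35}{54} + \frac{2}{31}\right) 113 + 52\right) + \frac{4427}{2} = \left(\left(- \frac{977}{1674}\right) 113 + 52\right) + \frac{4427}{2} = \left(- \frac{110401}{1674} + 52\right) + \frac{4427}{2} = - \frac{23353}{1674} + \frac{4427}{2} = \frac{1841023}{837}$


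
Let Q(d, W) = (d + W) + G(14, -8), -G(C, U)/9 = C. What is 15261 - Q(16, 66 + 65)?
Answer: 15240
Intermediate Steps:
G(C, U) = -9*C
Q(d, W) = -126 + W + d (Q(d, W) = (d + W) - 9*14 = (W + d) - 126 = -126 + W + d)
15261 - Q(16, 66 + 65) = 15261 - (-126 + (66 + 65) + 16) = 15261 - (-126 + 131 + 16) = 15261 - 1*21 = 15261 - 21 = 15240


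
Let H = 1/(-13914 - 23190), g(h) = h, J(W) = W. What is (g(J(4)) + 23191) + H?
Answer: 860627279/37104 ≈ 23195.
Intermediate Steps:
H = -1/37104 (H = 1/(-37104) = -1/37104 ≈ -2.6951e-5)
(g(J(4)) + 23191) + H = (4 + 23191) - 1/37104 = 23195 - 1/37104 = 860627279/37104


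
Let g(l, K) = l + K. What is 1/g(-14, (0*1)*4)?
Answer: -1/14 ≈ -0.071429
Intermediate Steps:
g(l, K) = K + l
1/g(-14, (0*1)*4) = 1/((0*1)*4 - 14) = 1/(0*4 - 14) = 1/(0 - 14) = 1/(-14) = -1/14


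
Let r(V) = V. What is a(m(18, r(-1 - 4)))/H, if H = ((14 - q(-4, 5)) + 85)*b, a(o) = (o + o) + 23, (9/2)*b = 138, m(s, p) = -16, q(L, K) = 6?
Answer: -9/2852 ≈ -0.0031557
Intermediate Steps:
b = 92/3 (b = (2/9)*138 = 92/3 ≈ 30.667)
a(o) = 23 + 2*o (a(o) = 2*o + 23 = 23 + 2*o)
H = 2852 (H = ((14 - 1*6) + 85)*(92/3) = ((14 - 6) + 85)*(92/3) = (8 + 85)*(92/3) = 93*(92/3) = 2852)
a(m(18, r(-1 - 4)))/H = (23 + 2*(-16))/2852 = (23 - 32)*(1/2852) = -9*1/2852 = -9/2852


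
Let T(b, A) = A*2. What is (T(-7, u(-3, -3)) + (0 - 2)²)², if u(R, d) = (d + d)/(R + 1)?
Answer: 100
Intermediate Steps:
u(R, d) = 2*d/(1 + R) (u(R, d) = (2*d)/(1 + R) = 2*d/(1 + R))
T(b, A) = 2*A
(T(-7, u(-3, -3)) + (0 - 2)²)² = (2*(2*(-3)/(1 - 3)) + (0 - 2)²)² = (2*(2*(-3)/(-2)) + (-2)²)² = (2*(2*(-3)*(-½)) + 4)² = (2*3 + 4)² = (6 + 4)² = 10² = 100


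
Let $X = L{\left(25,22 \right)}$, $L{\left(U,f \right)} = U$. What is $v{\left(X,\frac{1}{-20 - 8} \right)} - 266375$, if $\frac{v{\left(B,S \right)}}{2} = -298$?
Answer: $-266971$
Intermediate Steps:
$X = 25$
$v{\left(B,S \right)} = -596$ ($v{\left(B,S \right)} = 2 \left(-298\right) = -596$)
$v{\left(X,\frac{1}{-20 - 8} \right)} - 266375 = -596 - 266375 = -266971$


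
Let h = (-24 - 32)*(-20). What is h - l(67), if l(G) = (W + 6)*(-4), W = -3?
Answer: 1132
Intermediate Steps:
h = 1120 (h = -56*(-20) = 1120)
l(G) = -12 (l(G) = (-3 + 6)*(-4) = 3*(-4) = -12)
h - l(67) = 1120 - 1*(-12) = 1120 + 12 = 1132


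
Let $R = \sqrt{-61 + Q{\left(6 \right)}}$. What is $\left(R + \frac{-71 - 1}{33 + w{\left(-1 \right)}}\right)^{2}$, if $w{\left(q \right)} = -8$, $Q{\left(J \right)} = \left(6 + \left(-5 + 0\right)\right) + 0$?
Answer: $- \frac{32316}{625} - \frac{288 i \sqrt{15}}{25} \approx -51.706 - 44.617 i$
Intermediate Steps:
$Q{\left(J \right)} = 1$ ($Q{\left(J \right)} = \left(6 - 5\right) + 0 = 1 + 0 = 1$)
$R = 2 i \sqrt{15}$ ($R = \sqrt{-61 + 1} = \sqrt{-60} = 2 i \sqrt{15} \approx 7.746 i$)
$\left(R + \frac{-71 - 1}{33 + w{\left(-1 \right)}}\right)^{2} = \left(2 i \sqrt{15} + \frac{-71 - 1}{33 - 8}\right)^{2} = \left(2 i \sqrt{15} - \frac{72}{25}\right)^{2} = \left(- \frac{72}{25} + 2 i \sqrt{15}\right)^{2}$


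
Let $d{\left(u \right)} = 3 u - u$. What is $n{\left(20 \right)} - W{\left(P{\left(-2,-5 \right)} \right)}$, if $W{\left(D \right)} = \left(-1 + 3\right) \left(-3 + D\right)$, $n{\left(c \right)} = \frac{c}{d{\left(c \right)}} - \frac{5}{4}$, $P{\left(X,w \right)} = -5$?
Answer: $\frac{61}{4} \approx 15.25$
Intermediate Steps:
$d{\left(u \right)} = 2 u$
$n{\left(c \right)} = - \frac{3}{4}$ ($n{\left(c \right)} = \frac{c}{2 c} - \frac{5}{4} = c \frac{1}{2 c} - \frac{5}{4} = \frac{1}{2} - \frac{5}{4} = - \frac{3}{4}$)
$W{\left(D \right)} = -6 + 2 D$ ($W{\left(D \right)} = 2 \left(-3 + D\right) = -6 + 2 D$)
$n{\left(20 \right)} - W{\left(P{\left(-2,-5 \right)} \right)} = - \frac{3}{4} - \left(-6 + 2 \left(-5\right)\right) = - \frac{3}{4} - \left(-6 - 10\right) = - \frac{3}{4} - -16 = - \frac{3}{4} + 16 = \frac{61}{4}$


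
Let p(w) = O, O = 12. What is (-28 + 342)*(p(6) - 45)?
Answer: -10362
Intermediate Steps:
p(w) = 12
(-28 + 342)*(p(6) - 45) = (-28 + 342)*(12 - 45) = 314*(-33) = -10362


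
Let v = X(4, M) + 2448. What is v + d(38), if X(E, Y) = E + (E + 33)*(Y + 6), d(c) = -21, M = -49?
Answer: 840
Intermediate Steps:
X(E, Y) = E + (6 + Y)*(33 + E) (X(E, Y) = E + (33 + E)*(6 + Y) = E + (6 + Y)*(33 + E))
v = 861 (v = (198 + 7*4 + 33*(-49) + 4*(-49)) + 2448 = (198 + 28 - 1617 - 196) + 2448 = -1587 + 2448 = 861)
v + d(38) = 861 - 21 = 840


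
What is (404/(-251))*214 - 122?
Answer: -117078/251 ≈ -466.45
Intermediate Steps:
(404/(-251))*214 - 122 = (404*(-1/251))*214 - 122 = -404/251*214 - 122 = -86456/251 - 122 = -117078/251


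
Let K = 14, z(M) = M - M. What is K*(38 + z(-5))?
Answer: 532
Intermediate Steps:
z(M) = 0
K*(38 + z(-5)) = 14*(38 + 0) = 14*38 = 532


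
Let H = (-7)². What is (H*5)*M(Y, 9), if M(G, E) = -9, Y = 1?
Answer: -2205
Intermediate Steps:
H = 49
(H*5)*M(Y, 9) = (49*5)*(-9) = 245*(-9) = -2205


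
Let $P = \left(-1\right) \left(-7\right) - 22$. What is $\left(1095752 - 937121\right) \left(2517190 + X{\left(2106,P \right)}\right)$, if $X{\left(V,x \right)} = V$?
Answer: $399638443776$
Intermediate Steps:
$P = -15$ ($P = 7 - 22 = -15$)
$\left(1095752 - 937121\right) \left(2517190 + X{\left(2106,P \right)}\right) = \left(1095752 - 937121\right) \left(2517190 + 2106\right) = 158631 \cdot 2519296 = 399638443776$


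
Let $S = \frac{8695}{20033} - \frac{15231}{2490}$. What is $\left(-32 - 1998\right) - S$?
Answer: $- \frac{33659111009}{16627390} \approx -2024.3$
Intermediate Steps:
$S = - \frac{94490691}{16627390}$ ($S = 8695 \cdot \frac{1}{20033} - \frac{5077}{830} = \frac{8695}{20033} - \frac{5077}{830} = - \frac{94490691}{16627390} \approx -5.6828$)
$\left(-32 - 1998\right) - S = \left(-32 - 1998\right) - - \frac{94490691}{16627390} = \left(-32 - 1998\right) + \frac{94490691}{16627390} = -2030 + \frac{94490691}{16627390} = - \frac{33659111009}{16627390}$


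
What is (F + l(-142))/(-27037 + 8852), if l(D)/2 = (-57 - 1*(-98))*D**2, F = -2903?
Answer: -330109/3637 ≈ -90.764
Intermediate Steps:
l(D) = 82*D**2 (l(D) = 2*((-57 - 1*(-98))*D**2) = 2*((-57 + 98)*D**2) = 2*(41*D**2) = 82*D**2)
(F + l(-142))/(-27037 + 8852) = (-2903 + 82*(-142)**2)/(-27037 + 8852) = (-2903 + 82*20164)/(-18185) = (-2903 + 1653448)*(-1/18185) = 1650545*(-1/18185) = -330109/3637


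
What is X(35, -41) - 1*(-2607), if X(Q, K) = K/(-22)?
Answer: 57395/22 ≈ 2608.9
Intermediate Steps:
X(Q, K) = -K/22 (X(Q, K) = K*(-1/22) = -K/22)
X(35, -41) - 1*(-2607) = -1/22*(-41) - 1*(-2607) = 41/22 + 2607 = 57395/22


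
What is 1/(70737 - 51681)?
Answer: 1/19056 ≈ 5.2477e-5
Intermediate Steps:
1/(70737 - 51681) = 1/19056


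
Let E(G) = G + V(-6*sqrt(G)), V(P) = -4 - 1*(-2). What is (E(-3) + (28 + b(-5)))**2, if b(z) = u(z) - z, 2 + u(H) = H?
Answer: 441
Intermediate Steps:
u(H) = -2 + H
b(z) = -2 (b(z) = (-2 + z) - z = -2)
V(P) = -2 (V(P) = -4 + 2 = -2)
E(G) = -2 + G (E(G) = G - 2 = -2 + G)
(E(-3) + (28 + b(-5)))**2 = ((-2 - 3) + (28 - 2))**2 = (-5 + 26)**2 = 21**2 = 441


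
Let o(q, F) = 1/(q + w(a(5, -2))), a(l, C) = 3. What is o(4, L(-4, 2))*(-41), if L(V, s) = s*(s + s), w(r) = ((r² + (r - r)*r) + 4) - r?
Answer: -41/14 ≈ -2.9286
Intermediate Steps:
w(r) = 4 + r² - r (w(r) = ((r² + 0*r) + 4) - r = ((r² + 0) + 4) - r = (r² + 4) - r = (4 + r²) - r = 4 + r² - r)
L(V, s) = 2*s² (L(V, s) = s*(2*s) = 2*s²)
o(q, F) = 1/(10 + q) (o(q, F) = 1/(q + (4 + 3² - 1*3)) = 1/(q + (4 + 9 - 3)) = 1/(q + 10) = 1/(10 + q))
o(4, L(-4, 2))*(-41) = -41/(10 + 4) = -41/14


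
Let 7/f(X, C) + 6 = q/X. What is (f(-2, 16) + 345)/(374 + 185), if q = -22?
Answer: 1732/2795 ≈ 0.61968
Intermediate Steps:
f(X, C) = 7/(-6 - 22/X)
(f(-2, 16) + 345)/(374 + 185) = (-7*(-2)/(22 + 6*(-2)) + 345)/(374 + 185) = (-7*(-2)/(22 - 12) + 345)/559 = (-7*(-2)/10 + 345)*(1/559) = (-7*(-2)*⅒ + 345)*(1/559) = (7/5 + 345)*(1/559) = (1732/5)*(1/559) = 1732/2795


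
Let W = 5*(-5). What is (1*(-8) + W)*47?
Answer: -1551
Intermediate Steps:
W = -25
(1*(-8) + W)*47 = (1*(-8) - 25)*47 = (-8 - 25)*47 = -33*47 = -1551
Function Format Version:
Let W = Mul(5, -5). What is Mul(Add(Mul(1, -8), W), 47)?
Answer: -1551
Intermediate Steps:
W = -25
Mul(Add(Mul(1, -8), W), 47) = Mul(Add(Mul(1, -8), -25), 47) = Mul(Add(-8, -25), 47) = Mul(-33, 47) = -1551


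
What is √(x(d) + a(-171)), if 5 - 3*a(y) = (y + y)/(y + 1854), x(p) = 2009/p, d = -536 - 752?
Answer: 5*√18606126/51612 ≈ 0.41788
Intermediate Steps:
d = -1288
a(y) = 5/3 - 2*y/(3*(1854 + y)) (a(y) = 5/3 - (y + y)/(3*(y + 1854)) = 5/3 - 2*y/(3*(1854 + y)))
√(x(d) + a(-171)) = √(2009/(-1288) + (3090 - 171)/(1854 - 171)) = √(2009*(-1/1288) + 2919/1683) = √(-287/184 + (1/1683)*2919) = √(-287/184 + 973/561) = √(18025/103224) = 5*√18606126/51612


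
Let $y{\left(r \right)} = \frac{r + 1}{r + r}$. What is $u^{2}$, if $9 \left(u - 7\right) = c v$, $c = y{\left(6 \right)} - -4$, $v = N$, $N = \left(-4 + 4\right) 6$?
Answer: $49$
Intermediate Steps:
$y{\left(r \right)} = \frac{1 + r}{2 r}$
$N = 0$ ($N = 0 \cdot 6 = 0$)
$v = 0$
$c = \frac{55}{12}$ ($c = \frac{1 + 6}{2 \cdot 6} - -4 = \frac{1}{2} \cdot \frac{1}{6} \cdot 7 + 4 = \frac{7}{12} + 4 = \frac{55}{12} \approx 4.5833$)
$u = 7$ ($u = 7 + \frac{\frac{55}{12} \cdot 0}{9} = 7 + \frac{1}{9} \cdot 0 = 7 + 0 = 7$)
$u^{2} = 7^{2} = 49$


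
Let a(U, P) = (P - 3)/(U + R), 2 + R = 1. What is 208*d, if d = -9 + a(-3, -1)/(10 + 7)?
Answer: -31616/17 ≈ -1859.8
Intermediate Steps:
R = -1 (R = -2 + 1 = -1)
a(U, P) = (-3 + P)/(-1 + U) (a(U, P) = (P - 3)/(U - 1) = (-3 + P)/(-1 + U))
d = -152/17 (d = -9 + ((-3 - 1)/(-1 - 3))/(10 + 7) = -9 + (-4/(-4))/17 = -9 - ¼*(-4)*(1/17) = -9 + 1*(1/17) = -9 + 1/17 = -152/17 ≈ -8.9412)
208*d = 208*(-152/17) = -31616/17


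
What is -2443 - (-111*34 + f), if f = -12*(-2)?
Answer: 1307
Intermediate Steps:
f = 24
-2443 - (-111*34 + f) = -2443 - (-111*34 + 24) = -2443 - (-3774 + 24) = -2443 - 1*(-3750) = -2443 + 3750 = 1307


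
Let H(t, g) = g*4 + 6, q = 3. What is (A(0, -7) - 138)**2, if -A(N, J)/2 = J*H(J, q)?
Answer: 12996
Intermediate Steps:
H(t, g) = 6 + 4*g (H(t, g) = 4*g + 6 = 6 + 4*g)
A(N, J) = -36*J (A(N, J) = -2*J*(6 + 4*3) = -2*J*(6 + 12) = -2*J*18 = -36*J)
(A(0, -7) - 138)**2 = (-36*(-7) - 138)**2 = (252 - 138)**2 = 114**2 = 12996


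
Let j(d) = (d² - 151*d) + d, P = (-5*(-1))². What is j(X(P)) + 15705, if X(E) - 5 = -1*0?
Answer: 14980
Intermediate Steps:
P = 25 (P = 5² = 25)
X(E) = 5 (X(E) = 5 - 1*0 = 5 + 0 = 5)
j(d) = d² - 150*d
j(X(P)) + 15705 = 5*(-150 + 5) + 15705 = 5*(-145) + 15705 = -725 + 15705 = 14980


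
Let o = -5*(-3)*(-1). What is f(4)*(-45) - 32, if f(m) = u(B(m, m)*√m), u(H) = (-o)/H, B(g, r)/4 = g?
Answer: -1699/32 ≈ -53.094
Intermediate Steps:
B(g, r) = 4*g
o = -15 (o = 15*(-1) = -15)
u(H) = 15/H (u(H) = (-1*(-15))/H = 15/H)
f(m) = 15/(4*m^(3/2)) (f(m) = 15/(((4*m)*√m)) = 15/((4*m^(3/2))) = 15*(1/(4*m^(3/2))) = 15/(4*m^(3/2)))
f(4)*(-45) - 32 = (15/(4*4^(3/2)))*(-45) - 32 = ((15/4)*(⅛))*(-45) - 32 = (15/32)*(-45) - 32 = -675/32 - 32 = -1699/32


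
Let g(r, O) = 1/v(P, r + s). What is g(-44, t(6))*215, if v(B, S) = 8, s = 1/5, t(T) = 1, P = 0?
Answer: 215/8 ≈ 26.875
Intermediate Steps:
s = ⅕ ≈ 0.20000
g(r, O) = ⅛ (g(r, O) = 1/8 = ⅛)
g(-44, t(6))*215 = (⅛)*215 = 215/8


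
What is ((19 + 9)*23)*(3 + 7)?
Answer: 6440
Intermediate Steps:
((19 + 9)*23)*(3 + 7) = (28*23)*10 = 644*10 = 6440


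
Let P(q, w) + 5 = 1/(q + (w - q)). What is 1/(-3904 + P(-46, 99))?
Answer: -99/386990 ≈ -0.00025582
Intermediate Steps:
P(q, w) = -5 + 1/w (P(q, w) = -5 + 1/(q + (w - q)) = -5 + 1/w)
1/(-3904 + P(-46, 99)) = 1/(-3904 + (-5 + 1/99)) = 1/(-3904 - 494/99) = 1/(-386990/99) = -99/386990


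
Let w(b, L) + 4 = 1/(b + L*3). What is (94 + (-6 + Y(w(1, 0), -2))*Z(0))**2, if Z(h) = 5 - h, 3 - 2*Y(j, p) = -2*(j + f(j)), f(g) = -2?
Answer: 8649/4 ≈ 2162.3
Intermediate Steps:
w(b, L) = -4 + 1/(b + 3*L) (w(b, L) = -4 + 1/(b + L*3) = -4 + 1/(b + 3*L))
Y(j, p) = -1/2 + j (Y(j, p) = 3/2 - (-1)*(j - 2) = 3/2 - (-1)*(-2 + j) = 3/2 - (4 - 2*j)/2 = 3/2 + (-2 + j) = -1/2 + j)
(94 + (-6 + Y(w(1, 0), -2))*Z(0))**2 = (94 + (-6 + (-1/2 + (1 - 12*0 - 4*1)/(1 + 3*0)))*(5 - 1*0))**2 = (94 + (-6 + (-1/2 + (1 + 0 - 4)/(1 + 0)))*(5 + 0))**2 = (94 + (-6 + (-1/2 - 3/1))*5)**2 = (94 + (-6 + (-1/2 + 1*(-3)))*5)**2 = (94 + (-6 + (-1/2 - 3))*5)**2 = (94 + (-6 - 7/2)*5)**2 = (94 - 19/2*5)**2 = (94 - 95/2)**2 = (93/2)**2 = 8649/4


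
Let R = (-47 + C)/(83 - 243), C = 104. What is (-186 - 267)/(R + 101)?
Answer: -72480/16103 ≈ -4.5010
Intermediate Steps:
R = -57/160 (R = (-47 + 104)/(83 - 243) = 57/(-160) = 57*(-1/160) = -57/160 ≈ -0.35625)
(-186 - 267)/(R + 101) = (-186 - 267)/(-57/160 + 101) = -453/16103/160 = -453*160/16103 = -72480/16103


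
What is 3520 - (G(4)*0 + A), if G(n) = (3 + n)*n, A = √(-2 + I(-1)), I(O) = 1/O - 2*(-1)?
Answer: 3520 - I ≈ 3520.0 - 1.0*I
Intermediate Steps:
I(O) = 2 + 1/O (I(O) = 1/O + 2 = 2 + 1/O)
A = I (A = √(-2 + (2 + 1/(-1))) = √(-2 + (2 - 1)) = √(-2 + 1) = √(-1) = I ≈ 1.0*I)
G(n) = n*(3 + n)
3520 - (G(4)*0 + A) = 3520 - ((4*(3 + 4))*0 + I) = 3520 - ((4*7)*0 + I) = 3520 - (28*0 + I) = 3520 - (0 + I) = 3520 - I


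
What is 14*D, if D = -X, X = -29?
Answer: 406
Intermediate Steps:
D = 29 (D = -1*(-29) = 29)
14*D = 14*29 = 406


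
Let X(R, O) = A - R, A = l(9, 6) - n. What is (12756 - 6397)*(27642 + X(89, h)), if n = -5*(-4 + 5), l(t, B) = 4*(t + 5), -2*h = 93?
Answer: 175597426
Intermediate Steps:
h = -93/2 (h = -½*93 = -93/2 ≈ -46.500)
l(t, B) = 20 + 4*t (l(t, B) = 4*(5 + t) = 20 + 4*t)
n = -5 (n = -5*1 = -5)
A = 61 (A = (20 + 4*9) - 1*(-5) = (20 + 36) + 5 = 56 + 5 = 61)
X(R, O) = 61 - R
(12756 - 6397)*(27642 + X(89, h)) = (12756 - 6397)*(27642 + (61 - 1*89)) = 6359*(27642 + (61 - 89)) = 6359*(27642 - 28) = 6359*27614 = 175597426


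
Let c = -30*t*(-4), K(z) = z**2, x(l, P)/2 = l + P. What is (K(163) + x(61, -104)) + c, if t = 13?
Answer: 28043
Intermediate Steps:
x(l, P) = 2*P + 2*l (x(l, P) = 2*(l + P) = 2*(P + l) = 2*P + 2*l)
c = 1560 (c = -30*13*(-4) = -390*(-4) = 1560)
(K(163) + x(61, -104)) + c = (163**2 + (2*(-104) + 2*61)) + 1560 = (26569 + (-208 + 122)) + 1560 = (26569 - 86) + 1560 = 26483 + 1560 = 28043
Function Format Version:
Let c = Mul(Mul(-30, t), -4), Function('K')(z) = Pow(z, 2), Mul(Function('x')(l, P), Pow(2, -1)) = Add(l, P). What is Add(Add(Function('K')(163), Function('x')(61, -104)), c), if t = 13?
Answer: 28043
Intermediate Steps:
Function('x')(l, P) = Add(Mul(2, P), Mul(2, l)) (Function('x')(l, P) = Mul(2, Add(l, P)) = Mul(2, Add(P, l)) = Add(Mul(2, P), Mul(2, l)))
c = 1560 (c = Mul(Mul(-30, 13), -4) = Mul(-390, -4) = 1560)
Add(Add(Function('K')(163), Function('x')(61, -104)), c) = Add(Add(Pow(163, 2), Add(Mul(2, -104), Mul(2, 61))), 1560) = Add(Add(26569, Add(-208, 122)), 1560) = Add(Add(26569, -86), 1560) = Add(26483, 1560) = 28043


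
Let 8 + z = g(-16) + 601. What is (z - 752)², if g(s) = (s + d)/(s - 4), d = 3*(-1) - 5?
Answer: 622521/25 ≈ 24901.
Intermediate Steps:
d = -8 (d = -3 - 5 = -8)
g(s) = (-8 + s)/(-4 + s) (g(s) = (s - 8)/(s - 4) = (-8 + s)/(-4 + s))
z = 2971/5 (z = -8 + ((-8 - 16)/(-4 - 16) + 601) = -8 + (-24/(-20) + 601) = -8 + (-1/20*(-24) + 601) = -8 + (6/5 + 601) = -8 + 3011/5 = 2971/5 ≈ 594.20)
(z - 752)² = (2971/5 - 752)² = (-789/5)² = 622521/25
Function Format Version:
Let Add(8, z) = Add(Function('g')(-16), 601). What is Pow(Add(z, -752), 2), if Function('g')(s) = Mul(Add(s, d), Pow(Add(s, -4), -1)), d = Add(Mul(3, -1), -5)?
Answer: Rational(622521, 25) ≈ 24901.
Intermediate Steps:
d = -8 (d = Add(-3, -5) = -8)
Function('g')(s) = Mul(Pow(Add(-4, s), -1), Add(-8, s)) (Function('g')(s) = Mul(Add(s, -8), Pow(Add(s, -4), -1)) = Mul(Add(-8, s), Pow(Add(-4, s), -1)) = Mul(Pow(Add(-4, s), -1), Add(-8, s)))
z = Rational(2971, 5) (z = Add(-8, Add(Mul(Pow(Add(-4, -16), -1), Add(-8, -16)), 601)) = Add(-8, Add(Mul(Pow(-20, -1), -24), 601)) = Add(-8, Add(Mul(Rational(-1, 20), -24), 601)) = Add(-8, Add(Rational(6, 5), 601)) = Add(-8, Rational(3011, 5)) = Rational(2971, 5) ≈ 594.20)
Pow(Add(z, -752), 2) = Pow(Add(Rational(2971, 5), -752), 2) = Pow(Rational(-789, 5), 2) = Rational(622521, 25)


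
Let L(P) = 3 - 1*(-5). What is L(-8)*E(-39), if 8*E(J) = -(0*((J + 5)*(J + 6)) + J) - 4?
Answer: 35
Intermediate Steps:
L(P) = 8 (L(P) = 3 + 5 = 8)
E(J) = -½ - J/8 (E(J) = (-(0*((J + 5)*(J + 6)) + J) - 4)/8 = (-(0*((5 + J)*(6 + J)) + J) - 4)/8 = (-(0 + J) - 4)/8 = (-J - 4)/8 = (-4 - J)/8 = -½ - J/8)
L(-8)*E(-39) = 8*(-½ - ⅛*(-39)) = 8*(-½ + 39/8) = 8*(35/8) = 35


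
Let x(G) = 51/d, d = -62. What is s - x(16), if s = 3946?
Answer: 244703/62 ≈ 3946.8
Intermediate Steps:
x(G) = -51/62 (x(G) = 51/(-62) = 51*(-1/62) = -51/62)
s - x(16) = 3946 - 1*(-51/62) = 3946 + 51/62 = 244703/62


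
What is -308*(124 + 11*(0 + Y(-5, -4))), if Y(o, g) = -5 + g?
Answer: -7700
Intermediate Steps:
-308*(124 + 11*(0 + Y(-5, -4))) = -308*(124 + 11*(0 + (-5 - 4))) = -308*(124 + 11*(0 - 9)) = -308*(124 + 11*(-9)) = -308*(124 - 99) = -308*25 = -7700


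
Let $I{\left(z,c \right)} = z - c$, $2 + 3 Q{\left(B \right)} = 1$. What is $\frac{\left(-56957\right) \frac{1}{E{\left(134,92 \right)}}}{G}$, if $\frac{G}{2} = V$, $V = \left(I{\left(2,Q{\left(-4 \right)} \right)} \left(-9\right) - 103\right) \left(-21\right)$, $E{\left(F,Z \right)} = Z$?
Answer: $- \frac{56957}{479136} \approx -0.11887$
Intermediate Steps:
$Q{\left(B \right)} = - \frac{1}{3}$ ($Q{\left(B \right)} = - \frac{2}{3} + \frac{1}{3} \cdot 1 = - \frac{2}{3} + \frac{1}{3} = - \frac{1}{3}$)
$V = 2604$ ($V = \left(\left(2 - - \frac{1}{3}\right) \left(-9\right) - 103\right) \left(-21\right) = \left(\left(2 + \frac{1}{3}\right) \left(-9\right) - 103\right) \left(-21\right) = \left(\frac{7}{3} \left(-9\right) - 103\right) \left(-21\right) = \left(-21 - 103\right) \left(-21\right) = \left(-124\right) \left(-21\right) = 2604$)
$G = 5208$ ($G = 2 \cdot 2604 = 5208$)
$\frac{\left(-56957\right) \frac{1}{E{\left(134,92 \right)}}}{G} = \frac{\left(-56957\right) \frac{1}{92}}{5208} = \left(-56957\right) \frac{1}{92} \cdot \frac{1}{5208} = \left(- \frac{56957}{92}\right) \frac{1}{5208} = - \frac{56957}{479136}$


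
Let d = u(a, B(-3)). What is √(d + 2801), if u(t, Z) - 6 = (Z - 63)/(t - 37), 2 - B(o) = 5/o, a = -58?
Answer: 11*√1884705/285 ≈ 52.987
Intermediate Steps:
B(o) = 2 - 5/o
u(t, Z) = 6 + (-63 + Z)/(-37 + t) (u(t, Z) = 6 + (Z - 63)/(t - 37) = 6 + (-63 + Z)/(-37 + t))
d = 1888/285 (d = (-285 + (2 - 5/(-3)) + 6*(-58))/(-37 - 58) = (-285 + (2 - 5*(-⅓)) - 348)/(-95) = -(-285 + (2 + 5/3) - 348)/95 = -(-285 + 11/3 - 348)/95 = -1/95*(-1888/3) = 1888/285 ≈ 6.6246)
√(d + 2801) = √(1888/285 + 2801) = √(800173/285) = 11*√1884705/285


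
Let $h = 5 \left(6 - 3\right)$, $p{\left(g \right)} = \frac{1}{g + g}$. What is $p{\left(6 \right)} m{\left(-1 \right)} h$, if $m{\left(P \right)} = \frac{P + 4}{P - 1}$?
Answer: $- \frac{15}{8} \approx -1.875$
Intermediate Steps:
$m{\left(P \right)} = \frac{4 + P}{-1 + P}$
$p{\left(g \right)} = \frac{1}{2 g}$
$h = 15$ ($h = 5 \cdot 3 = 15$)
$p{\left(6 \right)} m{\left(-1 \right)} h = \frac{1}{2 \cdot 6} \frac{4 - 1}{-1 - 1} \cdot 15 = \frac{1}{2} \cdot \frac{1}{6} \frac{1}{-2} \cdot 3 \cdot 15 = \frac{\left(- \frac{1}{2}\right) 3}{12} \cdot 15 = \frac{1}{12} \left(- \frac{3}{2}\right) 15 = \left(- \frac{1}{8}\right) 15 = - \frac{15}{8}$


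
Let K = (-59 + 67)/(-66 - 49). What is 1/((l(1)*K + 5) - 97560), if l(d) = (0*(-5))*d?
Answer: -1/97555 ≈ -1.0251e-5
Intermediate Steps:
l(d) = 0 (l(d) = 0*d = 0)
K = -8/115 (K = 8/(-115) = 8*(-1/115) = -8/115 ≈ -0.069565)
1/((l(1)*K + 5) - 97560) = 1/((0*(-8/115) + 5) - 97560) = 1/((0 + 5) - 97560) = 1/(5 - 97560) = 1/(-97555) = -1/97555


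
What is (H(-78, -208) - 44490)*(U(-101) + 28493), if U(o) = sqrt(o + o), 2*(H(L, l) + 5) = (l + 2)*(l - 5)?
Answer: -642688108 - 22556*I*sqrt(202) ≈ -6.4269e+8 - 3.2058e+5*I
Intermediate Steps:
H(L, l) = -5 + (-5 + l)*(2 + l)/2 (H(L, l) = -5 + ((l + 2)*(l - 5))/2 = -5 + ((2 + l)*(-5 + l))/2 = -5 + ((-5 + l)*(2 + l))/2 = -5 + (-5 + l)*(2 + l)/2)
U(o) = sqrt(2)*sqrt(o) (U(o) = sqrt(2*o) = sqrt(2)*sqrt(o))
(H(-78, -208) - 44490)*(U(-101) + 28493) = ((-10 + (1/2)*(-208)**2 - 3/2*(-208)) - 44490)*(sqrt(2)*sqrt(-101) + 28493) = ((-10 + (1/2)*43264 + 312) - 44490)*(sqrt(2)*(I*sqrt(101)) + 28493) = ((-10 + 21632 + 312) - 44490)*(I*sqrt(202) + 28493) = (21934 - 44490)*(28493 + I*sqrt(202)) = -22556*(28493 + I*sqrt(202)) = -642688108 - 22556*I*sqrt(202)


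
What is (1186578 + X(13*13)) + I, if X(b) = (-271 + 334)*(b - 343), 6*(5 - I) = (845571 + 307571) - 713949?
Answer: 6614533/6 ≈ 1.1024e+6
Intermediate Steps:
I = -439163/6 (I = 5 - ((845571 + 307571) - 713949)/6 = 5 - (1153142 - 713949)/6 = 5 - ⅙*439193 = 5 - 439193/6 = -439163/6 ≈ -73194.)
X(b) = -21609 + 63*b (X(b) = 63*(-343 + b) = -21609 + 63*b)
(1186578 + X(13*13)) + I = (1186578 + (-21609 + 63*(13*13))) - 439163/6 = (1186578 + (-21609 + 63*169)) - 439163/6 = (1186578 + (-21609 + 10647)) - 439163/6 = (1186578 - 10962) - 439163/6 = 1175616 - 439163/6 = 6614533/6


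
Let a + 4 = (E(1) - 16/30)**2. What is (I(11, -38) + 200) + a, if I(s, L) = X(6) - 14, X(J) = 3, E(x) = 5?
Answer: 46114/225 ≈ 204.95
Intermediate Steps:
I(s, L) = -11 (I(s, L) = 3 - 14 = -11)
a = 3589/225 (a = -4 + (5 - 16/30)**2 = -4 + (5 - 16*1/30)**2 = -4 + (5 - 8/15)**2 = -4 + (67/15)**2 = -4 + 4489/225 = 3589/225 ≈ 15.951)
(I(11, -38) + 200) + a = (-11 + 200) + 3589/225 = 189 + 3589/225 = 46114/225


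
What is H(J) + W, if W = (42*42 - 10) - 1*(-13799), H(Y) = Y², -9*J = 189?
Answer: 15994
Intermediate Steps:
J = -21 (J = -⅑*189 = -21)
W = 15553 (W = (1764 - 10) + 13799 = 1754 + 13799 = 15553)
H(J) + W = (-21)² + 15553 = 441 + 15553 = 15994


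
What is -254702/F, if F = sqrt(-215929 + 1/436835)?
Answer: 891457*I*sqrt(840910448125310)/47162672357 ≈ 548.12*I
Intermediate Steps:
F = I*sqrt(840910448125310)/62405 (F = sqrt(-215929 + 1/436835) = sqrt(-94325344714/436835) = I*sqrt(840910448125310)/62405 ≈ 464.68*I)
-254702/F = -254702*(-7*I*sqrt(840910448125310)/94325344714) = -(-891457)*I*sqrt(840910448125310)/47162672357 = 891457*I*sqrt(840910448125310)/47162672357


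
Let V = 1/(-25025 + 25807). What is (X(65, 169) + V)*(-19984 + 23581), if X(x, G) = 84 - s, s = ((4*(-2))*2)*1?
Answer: 281288997/782 ≈ 3.5970e+5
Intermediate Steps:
s = -16 (s = -8*2*1 = -16*1 = -16)
V = 1/782 ≈ 0.0012788
X(x, G) = 100 (X(x, G) = 84 - 1*(-16) = 84 + 16 = 100)
(X(65, 169) + V)*(-19984 + 23581) = (100 + 1/782)*(-19984 + 23581) = (78201/782)*3597 = 281288997/782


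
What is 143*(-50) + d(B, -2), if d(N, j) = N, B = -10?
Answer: -7160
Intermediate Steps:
143*(-50) + d(B, -2) = 143*(-50) - 10 = -7150 - 10 = -7160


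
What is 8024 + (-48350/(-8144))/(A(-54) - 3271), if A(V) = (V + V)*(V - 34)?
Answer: 203655370799/25380776 ≈ 8024.0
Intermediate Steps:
A(V) = 2*V*(-34 + V) (A(V) = (2*V)*(-34 + V) = 2*V*(-34 + V))
8024 + (-48350/(-8144))/(A(-54) - 3271) = 8024 + (-48350/(-8144))/(2*(-54)*(-34 - 54) - 3271) = 8024 + (-48350*(-1/8144))/(2*(-54)*(-88) - 3271) = 8024 + 24175/(4072*(9504 - 3271)) = 8024 + (24175/4072)/6233 = 8024 + (24175/4072)*(1/6233) = 8024 + 24175/25380776 = 203655370799/25380776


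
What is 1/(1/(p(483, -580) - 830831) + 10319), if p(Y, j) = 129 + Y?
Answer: 830219/8567029860 ≈ 9.6909e-5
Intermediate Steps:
1/(1/(p(483, -580) - 830831) + 10319) = 1/(1/((129 + 483) - 830831) + 10319) = 1/(1/(612 - 830831) + 10319) = 1/(1/(-830219) + 10319) = 1/(-1/830219 + 10319) = 1/(8567029860/830219) = 830219/8567029860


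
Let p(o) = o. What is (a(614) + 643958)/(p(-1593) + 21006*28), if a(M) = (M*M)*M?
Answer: 232119502/586575 ≈ 395.72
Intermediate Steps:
a(M) = M³ (a(M) = M²*M = M³)
(a(614) + 643958)/(p(-1593) + 21006*28) = (614³ + 643958)/(-1593 + 21006*28) = (231475544 + 643958)/(-1593 + 588168) = 232119502/586575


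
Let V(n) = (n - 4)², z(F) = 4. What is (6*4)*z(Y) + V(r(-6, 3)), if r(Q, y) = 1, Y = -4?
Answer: 105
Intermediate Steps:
V(n) = (-4 + n)²
(6*4)*z(Y) + V(r(-6, 3)) = (6*4)*4 + (-4 + 1)² = 24*4 + (-3)² = 96 + 9 = 105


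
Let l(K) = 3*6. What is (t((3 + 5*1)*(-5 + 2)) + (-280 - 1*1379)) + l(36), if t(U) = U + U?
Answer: -1689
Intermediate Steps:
l(K) = 18
t(U) = 2*U
(t((3 + 5*1)*(-5 + 2)) + (-280 - 1*1379)) + l(36) = (2*((3 + 5*1)*(-5 + 2)) + (-280 - 1*1379)) + 18 = (2*((3 + 5)*(-3)) + (-280 - 1379)) + 18 = (2*(8*(-3)) - 1659) + 18 = (2*(-24) - 1659) + 18 = (-48 - 1659) + 18 = -1707 + 18 = -1689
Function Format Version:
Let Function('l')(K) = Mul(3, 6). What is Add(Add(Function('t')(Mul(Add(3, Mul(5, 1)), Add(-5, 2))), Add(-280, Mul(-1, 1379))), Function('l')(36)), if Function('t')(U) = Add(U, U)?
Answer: -1689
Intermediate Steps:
Function('l')(K) = 18
Function('t')(U) = Mul(2, U)
Add(Add(Function('t')(Mul(Add(3, Mul(5, 1)), Add(-5, 2))), Add(-280, Mul(-1, 1379))), Function('l')(36)) = Add(Add(Mul(2, Mul(Add(3, Mul(5, 1)), Add(-5, 2))), Add(-280, Mul(-1, 1379))), 18) = Add(Add(Mul(2, Mul(Add(3, 5), -3)), Add(-280, -1379)), 18) = Add(Add(Mul(2, Mul(8, -3)), -1659), 18) = Add(Add(Mul(2, -24), -1659), 18) = Add(Add(-48, -1659), 18) = Add(-1707, 18) = -1689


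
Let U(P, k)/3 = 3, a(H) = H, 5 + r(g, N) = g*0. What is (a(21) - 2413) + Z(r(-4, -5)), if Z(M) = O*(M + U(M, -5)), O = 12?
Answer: -2344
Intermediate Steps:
r(g, N) = -5 (r(g, N) = -5 + g*0 = -5 + 0 = -5)
U(P, k) = 9 (U(P, k) = 3*3 = 9)
Z(M) = 108 + 12*M (Z(M) = 12*(M + 9) = 12*(9 + M) = 108 + 12*M)
(a(21) - 2413) + Z(r(-4, -5)) = (21 - 2413) + (108 + 12*(-5)) = -2392 + (108 - 60) = -2392 + 48 = -2344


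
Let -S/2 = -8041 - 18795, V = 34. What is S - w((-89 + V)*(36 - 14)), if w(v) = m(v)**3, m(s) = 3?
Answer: 53645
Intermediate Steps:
S = 53672 (S = -2*(-8041 - 18795) = -2*(-26836) = 53672)
w(v) = 27 (w(v) = 3**3 = 27)
S - w((-89 + V)*(36 - 14)) = 53672 - 1*27 = 53672 - 27 = 53645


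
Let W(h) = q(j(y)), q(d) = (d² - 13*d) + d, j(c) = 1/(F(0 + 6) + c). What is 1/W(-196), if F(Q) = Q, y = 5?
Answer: -121/131 ≈ -0.92366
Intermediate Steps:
j(c) = 1/(6 + c) (j(c) = 1/((0 + 6) + c) = 1/(6 + c))
q(d) = d² - 12*d
W(h) = -131/121 (W(h) = (-12 + 1/(6 + 5))/(6 + 5) = (-12 + 1/11)/11 = (1/11)*(-131/11) = -131/121)
1/W(-196) = 1/(-131/121) = -121/131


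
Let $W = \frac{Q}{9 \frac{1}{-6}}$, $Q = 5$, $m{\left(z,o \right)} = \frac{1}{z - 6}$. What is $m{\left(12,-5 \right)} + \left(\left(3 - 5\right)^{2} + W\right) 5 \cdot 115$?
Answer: $\frac{767}{2} \approx 383.5$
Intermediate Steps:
$m{\left(z,o \right)} = \frac{1}{-6 + z}$
$W = - \frac{10}{3}$ ($W = \frac{5}{9 \frac{1}{-6}} = \frac{5}{9 \left(- \frac{1}{6}\right)} = \frac{5}{- \frac{3}{2}} = 5 \left(- \frac{2}{3}\right) = - \frac{10}{3} \approx -3.3333$)
$m{\left(12,-5 \right)} + \left(\left(3 - 5\right)^{2} + W\right) 5 \cdot 115 = \frac{1}{-6 + 12} + \left(\left(3 - 5\right)^{2} - \frac{10}{3}\right) 5 \cdot 115 = \frac{1}{6} + \left(\left(-2\right)^{2} - \frac{10}{3}\right) 5 \cdot 115 = \frac{1}{6} + \left(4 - \frac{10}{3}\right) 5 \cdot 115 = \frac{1}{6} + \frac{2}{3} \cdot 5 \cdot 115 = \frac{1}{6} + \frac{10}{3} \cdot 115 = \frac{1}{6} + \frac{1150}{3} = \frac{767}{2}$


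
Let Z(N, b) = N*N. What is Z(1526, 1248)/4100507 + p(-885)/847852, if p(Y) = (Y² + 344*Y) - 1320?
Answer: 3932221178707/3476623060964 ≈ 1.1310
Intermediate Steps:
p(Y) = -1320 + Y² + 344*Y
Z(N, b) = N²
Z(1526, 1248)/4100507 + p(-885)/847852 = 1526²/4100507 + (-1320 + (-885)² + 344*(-885))/847852 = 2328676*(1/4100507) + (-1320 + 783225 - 304440)*(1/847852) = 2328676/4100507 + 477465*(1/847852) = 2328676/4100507 + 477465/847852 = 3932221178707/3476623060964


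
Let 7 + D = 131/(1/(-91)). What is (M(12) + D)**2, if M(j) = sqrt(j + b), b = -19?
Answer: (11928 - I*sqrt(7))**2 ≈ 1.4228e+8 - 6.31e+4*I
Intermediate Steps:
M(j) = sqrt(-19 + j) (M(j) = sqrt(j - 19) = sqrt(-19 + j))
D = -11928 (D = -7 + 131/(1/(-91)) = -7 + 131/(-1/91) = -7 + 131*(-91) = -7 - 11921 = -11928)
(M(12) + D)**2 = (sqrt(-19 + 12) - 11928)**2 = (sqrt(-7) - 11928)**2 = (I*sqrt(7) - 11928)**2 = (-11928 + I*sqrt(7))**2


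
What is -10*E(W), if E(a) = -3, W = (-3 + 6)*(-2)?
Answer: 30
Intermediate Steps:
W = -6 (W = 3*(-2) = -6)
-10*E(W) = -10*(-3) = 30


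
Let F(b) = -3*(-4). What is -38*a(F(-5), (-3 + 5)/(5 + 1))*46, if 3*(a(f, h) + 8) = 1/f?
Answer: 125419/9 ≈ 13935.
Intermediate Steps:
F(b) = 12
a(f, h) = -8 + 1/(3*f)
-38*a(F(-5), (-3 + 5)/(5 + 1))*46 = -38*(-8 + (⅓)/12)*46 = -38*(-8 + (⅓)*(1/12))*46 = -38*(-8 + 1/36)*46 = -38*(-287/36)*46 = (5453/18)*46 = 125419/9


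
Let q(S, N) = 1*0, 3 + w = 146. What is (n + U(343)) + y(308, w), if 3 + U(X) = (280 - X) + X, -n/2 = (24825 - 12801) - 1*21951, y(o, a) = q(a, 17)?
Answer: 20131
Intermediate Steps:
w = 143 (w = -3 + 146 = 143)
q(S, N) = 0
y(o, a) = 0
n = 19854 (n = -2*((24825 - 12801) - 1*21951) = -2*(12024 - 21951) = -2*(-9927) = 19854)
U(X) = 277 (U(X) = -3 + ((280 - X) + X) = -3 + 280 = 277)
(n + U(343)) + y(308, w) = (19854 + 277) + 0 = 20131 + 0 = 20131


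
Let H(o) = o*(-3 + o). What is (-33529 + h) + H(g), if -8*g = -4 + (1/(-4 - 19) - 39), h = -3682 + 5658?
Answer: -266956187/8464 ≈ -31540.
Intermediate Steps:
h = 1976
g = 495/92 (g = -(-4 + (1/(-4 - 19) - 39))/8 = -(-4 + (1/(-23) - 39))/8 = -(-4 + (-1/23 - 39))/8 = -(-4 - 898/23)/8 = -1/8*(-990/23) = 495/92 ≈ 5.3804)
(-33529 + h) + H(g) = (-33529 + 1976) + 495*(-3 + 495/92)/92 = -31553 + (495/92)*(219/92) = -31553 + 108405/8464 = -266956187/8464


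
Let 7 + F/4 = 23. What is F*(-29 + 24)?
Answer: -320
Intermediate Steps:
F = 64 (F = -28 + 4*23 = -28 + 92 = 64)
F*(-29 + 24) = 64*(-29 + 24) = 64*(-5) = -320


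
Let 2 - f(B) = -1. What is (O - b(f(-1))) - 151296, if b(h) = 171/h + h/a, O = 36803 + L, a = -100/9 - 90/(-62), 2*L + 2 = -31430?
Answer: -351066033/2695 ≈ -1.3027e+5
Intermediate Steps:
L = -15716 (L = -1 + (½)*(-31430) = -1 - 15715 = -15716)
a = -2695/279 (a = -100*⅑ - 90*(-1/62) = -100/9 + 45/31 = -2695/279 ≈ -9.6595)
f(B) = 3 (f(B) = 2 - 1*(-1) = 2 + 1 = 3)
O = 21087 (O = 36803 - 15716 = 21087)
b(h) = 171/h - 279*h/2695 (b(h) = 171/h + h/(-2695/279) = 171/h + h*(-279/2695) = 171/h - 279*h/2695)
(O - b(f(-1))) - 151296 = (21087 - (171/3 - 279/2695*3)) - 151296 = (21087 - (171*(⅓) - 837/2695)) - 151296 = (21087 - (57 - 837/2695)) - 151296 = (21087 - 1*152778/2695) - 151296 = (21087 - 152778/2695) - 151296 = 56676687/2695 - 151296 = -351066033/2695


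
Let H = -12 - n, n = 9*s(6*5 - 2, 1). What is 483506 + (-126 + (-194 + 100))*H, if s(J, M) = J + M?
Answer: 543566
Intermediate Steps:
n = 261 (n = 9*((6*5 - 2) + 1) = 9*((30 - 2) + 1) = 9*(28 + 1) = 9*29 = 261)
H = -273 (H = -12 - 1*261 = -12 - 261 = -273)
483506 + (-126 + (-194 + 100))*H = 483506 + (-126 + (-194 + 100))*(-273) = 483506 + (-126 - 94)*(-273) = 483506 - 220*(-273) = 483506 + 60060 = 543566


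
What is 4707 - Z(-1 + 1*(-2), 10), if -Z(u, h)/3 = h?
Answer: 4737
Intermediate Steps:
Z(u, h) = -3*h
4707 - Z(-1 + 1*(-2), 10) = 4707 - (-3)*10 = 4707 - 1*(-30) = 4707 + 30 = 4737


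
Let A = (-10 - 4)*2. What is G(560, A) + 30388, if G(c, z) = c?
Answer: 30948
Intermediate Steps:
A = -28 (A = -14*2 = -28)
G(560, A) + 30388 = 560 + 30388 = 30948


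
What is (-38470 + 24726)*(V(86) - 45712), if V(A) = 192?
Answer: 625626880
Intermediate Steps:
(-38470 + 24726)*(V(86) - 45712) = (-38470 + 24726)*(192 - 45712) = -13744*(-45520) = 625626880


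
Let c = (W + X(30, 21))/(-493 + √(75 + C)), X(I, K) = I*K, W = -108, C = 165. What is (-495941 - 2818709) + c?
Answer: -804827109196/242809 - 2088*√15/242809 ≈ -3.3147e+6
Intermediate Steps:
c = 522/(-493 + 4*√15) (c = (-108 + 30*21)/(-493 + √(75 + 165)) = (-108 + 630)/(-493 + √240) = 522/(-493 + 4*√15) ≈ -1.0932)
(-495941 - 2818709) + c = (-495941 - 2818709) + (-257346/242809 - 2088*√15/242809) = -3314650 + (-257346/242809 - 2088*√15/242809) = -804827109196/242809 - 2088*√15/242809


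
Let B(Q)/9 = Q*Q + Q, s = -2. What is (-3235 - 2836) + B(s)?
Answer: -6053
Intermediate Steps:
B(Q) = 9*Q + 9*Q² (B(Q) = 9*(Q*Q + Q) = 9*(Q² + Q) = 9*(Q + Q²) = 9*Q + 9*Q²)
(-3235 - 2836) + B(s) = (-3235 - 2836) + 9*(-2)*(1 - 2) = -6071 + 9*(-2)*(-1) = -6071 + 18 = -6053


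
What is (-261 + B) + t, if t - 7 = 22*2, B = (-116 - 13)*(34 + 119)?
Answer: -19947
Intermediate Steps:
B = -19737 (B = -129*153 = -19737)
t = 51 (t = 7 + 22*2 = 7 + 44 = 51)
(-261 + B) + t = (-261 - 19737) + 51 = -19998 + 51 = -19947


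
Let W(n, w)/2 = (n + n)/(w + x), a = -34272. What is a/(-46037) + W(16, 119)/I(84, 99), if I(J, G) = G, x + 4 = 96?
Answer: 718854176/961666893 ≈ 0.74751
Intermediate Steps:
x = 92 (x = -4 + 96 = 92)
W(n, w) = 4*n/(92 + w) (W(n, w) = 2*((n + n)/(w + 92)) = 2*((2*n)/(92 + w)) = 2*(2*n/(92 + w)) = 4*n/(92 + w))
a/(-46037) + W(16, 119)/I(84, 99) = -34272/(-46037) + (4*16/(92 + 119))/99 = -34272*(-1/46037) + (4*16/211)*(1/99) = 34272/46037 + (4*16*(1/211))*(1/99) = 34272/46037 + (64/211)*(1/99) = 34272/46037 + 64/20889 = 718854176/961666893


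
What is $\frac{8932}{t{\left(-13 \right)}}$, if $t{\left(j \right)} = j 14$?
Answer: $- \frac{638}{13} \approx -49.077$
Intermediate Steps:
$t{\left(j \right)} = 14 j$
$\frac{8932}{t{\left(-13 \right)}} = \frac{8932}{14 \left(-13\right)} = \frac{8932}{-182} = 8932 \left(- \frac{1}{182}\right) = - \frac{638}{13}$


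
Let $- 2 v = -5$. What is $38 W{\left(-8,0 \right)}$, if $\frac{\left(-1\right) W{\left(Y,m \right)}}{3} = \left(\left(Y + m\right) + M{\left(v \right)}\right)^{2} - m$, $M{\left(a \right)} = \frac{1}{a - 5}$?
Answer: $- \frac{201096}{25} \approx -8043.8$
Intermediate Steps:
$v = \frac{5}{2}$ ($v = \left(- \frac{1}{2}\right) \left(-5\right) = \frac{5}{2} \approx 2.5$)
$M{\left(a \right)} = \frac{1}{-5 + a}$
$W{\left(Y,m \right)} = - 3 \left(- \frac{2}{5} + Y + m\right)^{2} + 3 m$ ($W{\left(Y,m \right)} = - 3 \left(\left(\left(Y + m\right) + \frac{1}{-5 + \frac{5}{2}}\right)^{2} - m\right) = - 3 \left(\left(\left(Y + m\right) + \frac{1}{- \frac{5}{2}}\right)^{2} - m\right) = - 3 \left(\left(\left(Y + m\right) - \frac{2}{5}\right)^{2} - m\right) = - 3 \left(\left(- \frac{2}{5} + Y + m\right)^{2} - m\right) = - 3 \left(- \frac{2}{5} + Y + m\right)^{2} + 3 m$)
$38 W{\left(-8,0 \right)} = 38 \left(3 \cdot 0 - \frac{3 \left(-2 + 5 \left(-8\right) + 5 \cdot 0\right)^{2}}{25}\right) = 38 \left(0 - \frac{3 \left(-2 - 40 + 0\right)^{2}}{25}\right) = 38 \left(0 - \frac{3 \left(-42\right)^{2}}{25}\right) = 38 \left(0 - \frac{5292}{25}\right) = 38 \left(- \frac{5292}{25}\right) = - \frac{201096}{25}$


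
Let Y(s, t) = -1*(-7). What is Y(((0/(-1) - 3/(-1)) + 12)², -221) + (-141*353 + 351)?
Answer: -49415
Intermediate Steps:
Y(s, t) = 7
Y(((0/(-1) - 3/(-1)) + 12)², -221) + (-141*353 + 351) = 7 + (-141*353 + 351) = 7 + (-49773 + 351) = 7 - 49422 = -49415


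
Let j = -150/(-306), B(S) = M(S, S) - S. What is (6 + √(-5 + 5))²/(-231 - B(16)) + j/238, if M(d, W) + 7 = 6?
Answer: -215809/1298766 ≈ -0.16616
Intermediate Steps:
M(d, W) = -1 (M(d, W) = -7 + 6 = -1)
B(S) = -1 - S
j = 25/51 (j = -150*(-1/306) = 25/51 ≈ 0.49020)
(6 + √(-5 + 5))²/(-231 - B(16)) + j/238 = (6 + √(-5 + 5))²/(-231 - (-1 - 1*16)) + (25/51)/238 = (6 + √0)²/(-231 - (-1 - 16)) + (25/51)*(1/238) = (6 + 0)²/(-231 - 1*(-17)) + 25/12138 = 6²/(-231 + 17) + 25/12138 = 36/(-214) + 25/12138 = 36*(-1/214) + 25/12138 = -18/107 + 25/12138 = -215809/1298766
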